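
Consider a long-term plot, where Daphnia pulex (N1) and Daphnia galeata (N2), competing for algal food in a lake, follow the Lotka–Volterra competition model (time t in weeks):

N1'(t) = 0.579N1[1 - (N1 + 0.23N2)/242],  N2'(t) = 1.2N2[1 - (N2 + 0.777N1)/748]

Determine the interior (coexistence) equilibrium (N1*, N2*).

Setting both brackets to zero gives the nullclines N1 + 0.23N2 = 242 and 0.777N1 + N2 = 748.
Substituting N2 = 748 - 0.777N1 into the first: N1(1 - 0.23·0.777) = 242 - 0.23·748.
So N1* = 70/0.821 = 85.2, and then N2* = 748 - 0.777·85.2 = 682.

N1* ≈ 85.2, N2* ≈ 682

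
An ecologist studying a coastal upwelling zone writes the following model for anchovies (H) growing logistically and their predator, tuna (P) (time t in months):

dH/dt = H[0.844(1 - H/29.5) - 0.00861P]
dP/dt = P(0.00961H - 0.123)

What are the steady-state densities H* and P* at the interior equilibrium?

H* ≈ 12.8, P* ≈ 55.5

From dP/dt = 0 with P > 0: 0.00961H* = 0.123, so H* = 12.8.
Substitute into dH/dt = 0: 0.844(1 - 12.8/29.5) = 0.00861P*.
The bracket is 0.566, giving P* = 0.478/0.00861 = 55.5.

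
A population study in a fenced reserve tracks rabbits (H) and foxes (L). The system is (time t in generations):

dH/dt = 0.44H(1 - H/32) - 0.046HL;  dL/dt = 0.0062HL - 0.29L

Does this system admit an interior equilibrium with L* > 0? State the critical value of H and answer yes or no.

Threshold H = 46.8; K < 46.8, so no, the predator goes extinct.

The predator equation gives dL/dt > 0 only when H > 0.29/0.0062 = 46.8.
Without the predator, H → K = 32. Since 32 < 46.8, the predator cannot invade.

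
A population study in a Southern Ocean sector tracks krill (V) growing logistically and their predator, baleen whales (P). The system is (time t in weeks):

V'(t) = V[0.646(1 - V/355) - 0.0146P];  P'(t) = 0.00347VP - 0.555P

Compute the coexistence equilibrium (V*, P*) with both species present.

From dP/dt = 0 with P > 0: 0.00347V* = 0.555, so V* = 160.
Substitute into dV/dt = 0: 0.646(1 - 160/355) = 0.0146P*.
The bracket is 0.549, giving P* = 0.355/0.0146 = 24.3.

V* ≈ 160, P* ≈ 24.3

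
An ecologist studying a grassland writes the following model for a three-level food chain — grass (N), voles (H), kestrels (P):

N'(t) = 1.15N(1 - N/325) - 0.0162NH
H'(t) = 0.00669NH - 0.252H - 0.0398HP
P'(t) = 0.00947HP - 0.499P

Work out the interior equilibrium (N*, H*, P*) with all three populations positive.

N* ≈ 83.8, H* ≈ 52.7, P* ≈ 7.75

From dP/dt = 0: 0.00947H* = 0.499, so H* = 52.7.
From dN/dt = 0: 1.15(1 - N*/325) = 0.0162·52.7, giving N* = 325·(1 - 0.742) = 83.8.
From dH/dt = 0: 0.00669·83.8 - 0.252 = 0.0398P*, so P* = 0.308/0.0398 = 7.75.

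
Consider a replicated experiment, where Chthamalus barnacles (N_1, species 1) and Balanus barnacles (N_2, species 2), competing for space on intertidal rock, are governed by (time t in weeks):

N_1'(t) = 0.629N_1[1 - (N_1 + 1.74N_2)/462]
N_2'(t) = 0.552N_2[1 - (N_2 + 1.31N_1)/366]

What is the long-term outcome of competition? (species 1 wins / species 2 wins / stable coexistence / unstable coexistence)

unstable coexistence (outcome depends on initial conditions)

Compare the nullcline intercepts: K1/α12 = 462/1.74 = 266 < K2 = 366; K2/α21 = 366/1.31 = 279 < K1 = 462.
Since both are reversed, neither can invade when rare; the interior point is a saddle.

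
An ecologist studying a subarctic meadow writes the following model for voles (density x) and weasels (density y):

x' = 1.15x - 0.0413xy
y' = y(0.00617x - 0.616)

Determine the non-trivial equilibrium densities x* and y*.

Set dy/dt = 0 with y > 0: 0.00617x - 0.616 = 0, so x* = 0.616/0.00617 = 99.8.
Set dx/dt = 0 with x > 0: 1.15 - 0.0413y = 0, so y* = 1.15/0.0413 = 27.8.

x* ≈ 99.8, y* ≈ 27.8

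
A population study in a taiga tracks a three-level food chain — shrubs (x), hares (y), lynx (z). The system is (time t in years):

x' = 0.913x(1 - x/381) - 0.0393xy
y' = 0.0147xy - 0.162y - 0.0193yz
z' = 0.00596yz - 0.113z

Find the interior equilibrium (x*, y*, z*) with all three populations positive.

x* ≈ 70.1, y* ≈ 19, z* ≈ 45

From dz/dt = 0: 0.00596y* = 0.113, so y* = 19.
From dx/dt = 0: 0.913(1 - x*/381) = 0.0393·19, giving x* = 381·(1 - 0.816) = 70.1.
From dy/dt = 0: 0.0147·70.1 - 0.162 = 0.0193z*, so z* = 0.868/0.0193 = 45.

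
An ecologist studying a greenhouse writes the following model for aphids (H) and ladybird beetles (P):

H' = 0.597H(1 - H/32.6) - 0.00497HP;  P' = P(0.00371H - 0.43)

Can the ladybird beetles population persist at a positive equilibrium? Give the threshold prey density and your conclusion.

Threshold H = 116; K < 116, so no, the predator goes extinct.

The predator equation gives dP/dt > 0 only when H > 0.43/0.00371 = 116.
Without the predator, H → K = 32.6. Since 32.6 < 116, the predator cannot invade.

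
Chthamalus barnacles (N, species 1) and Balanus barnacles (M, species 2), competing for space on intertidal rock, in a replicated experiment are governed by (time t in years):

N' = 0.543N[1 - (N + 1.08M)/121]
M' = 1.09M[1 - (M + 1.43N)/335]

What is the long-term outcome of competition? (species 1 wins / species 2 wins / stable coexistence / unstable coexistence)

species 2 excludes species 1

Compare the nullcline intercepts: K1/α12 = 121/1.08 = 112 < K2 = 335; K2/α21 = 335/1.43 = 234 > K1 = 121.
Since the inequalities point opposite ways, species 2 can invade but species 1 cannot.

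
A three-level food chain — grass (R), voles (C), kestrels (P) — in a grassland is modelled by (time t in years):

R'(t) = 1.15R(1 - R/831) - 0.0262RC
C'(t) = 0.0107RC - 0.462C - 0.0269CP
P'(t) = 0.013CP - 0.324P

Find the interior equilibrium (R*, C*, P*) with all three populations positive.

From dP/dt = 0: 0.013C* = 0.324, so C* = 24.9.
From dR/dt = 0: 1.15(1 - R*/831) = 0.0262·24.9, giving R* = 831·(1 - 0.568) = 359.
From dC/dt = 0: 0.0107·359 - 0.462 = 0.0269P*, so P* = 3.38/0.0269 = 126.

R* ≈ 359, C* ≈ 24.9, P* ≈ 126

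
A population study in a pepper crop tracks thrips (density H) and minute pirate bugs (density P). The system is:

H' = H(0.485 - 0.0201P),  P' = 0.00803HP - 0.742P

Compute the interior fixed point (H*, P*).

H* ≈ 92.4, P* ≈ 24.1

Set dP/dt = 0 with P > 0: 0.00803H - 0.742 = 0, so H* = 0.742/0.00803 = 92.4.
Set dH/dt = 0 with H > 0: 0.485 - 0.0201P = 0, so P* = 0.485/0.0201 = 24.1.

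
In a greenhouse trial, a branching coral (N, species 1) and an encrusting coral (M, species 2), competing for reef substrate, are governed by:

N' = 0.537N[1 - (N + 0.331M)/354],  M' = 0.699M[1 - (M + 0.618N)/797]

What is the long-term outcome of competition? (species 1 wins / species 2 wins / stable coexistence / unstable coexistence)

stable coexistence

Compare the nullcline intercepts: K1/α12 = 354/0.331 = 1070 > K2 = 797; K2/α21 = 797/0.618 = 1290 > K1 = 354.
Since both inequalities hold, each species can invade when rare, so the interior equilibrium is stable.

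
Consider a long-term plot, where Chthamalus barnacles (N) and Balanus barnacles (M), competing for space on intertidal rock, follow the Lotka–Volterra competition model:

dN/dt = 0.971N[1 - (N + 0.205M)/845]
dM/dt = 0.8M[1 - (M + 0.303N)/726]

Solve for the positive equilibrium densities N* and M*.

N* ≈ 742, M* ≈ 501

Setting both brackets to zero gives the nullclines N + 0.205M = 845 and 0.303N + M = 726.
Substituting M = 726 - 0.303N into the first: N(1 - 0.205·0.303) = 845 - 0.205·726.
So N* = 696/0.938 = 742, and then M* = 726 - 0.303·742 = 501.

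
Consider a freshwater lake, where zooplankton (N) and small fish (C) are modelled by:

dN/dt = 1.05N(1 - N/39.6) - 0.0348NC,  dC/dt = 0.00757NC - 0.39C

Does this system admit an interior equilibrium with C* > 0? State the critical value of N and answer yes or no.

Threshold N = 51.5; K < 51.5, so no, the predator goes extinct.

The predator equation gives dC/dt > 0 only when N > 0.39/0.00757 = 51.5.
Without the predator, N → K = 39.6. Since 39.6 < 51.5, the predator cannot invade.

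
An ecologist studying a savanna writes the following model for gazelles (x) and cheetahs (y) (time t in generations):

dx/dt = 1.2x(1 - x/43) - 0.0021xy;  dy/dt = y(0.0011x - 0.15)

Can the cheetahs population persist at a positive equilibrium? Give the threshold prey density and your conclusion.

Threshold x = 136; K < 136, so no, the predator goes extinct.

The predator equation gives dy/dt > 0 only when x > 0.15/0.0011 = 136.
Without the predator, x → K = 43. Since 43 < 136, the predator cannot invade.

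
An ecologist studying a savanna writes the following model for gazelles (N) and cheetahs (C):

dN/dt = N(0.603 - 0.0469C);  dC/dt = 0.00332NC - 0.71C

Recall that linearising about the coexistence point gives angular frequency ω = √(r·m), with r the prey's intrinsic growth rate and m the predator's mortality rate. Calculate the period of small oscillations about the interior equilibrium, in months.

Here r = 0.603 and m = 0.71, so r·m = 0.428.
ω = √0.428 = 0.654 per month, hence T = 2π/ω ≈ 9.6 months.

T ≈ 9.6 months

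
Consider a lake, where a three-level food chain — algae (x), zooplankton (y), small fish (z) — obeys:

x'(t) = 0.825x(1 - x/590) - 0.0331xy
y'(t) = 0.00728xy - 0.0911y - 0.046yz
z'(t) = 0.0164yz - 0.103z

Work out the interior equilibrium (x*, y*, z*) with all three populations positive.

x* ≈ 441, y* ≈ 6.28, z* ≈ 67.9

From dz/dt = 0: 0.0164y* = 0.103, so y* = 6.28.
From dx/dt = 0: 0.825(1 - x*/590) = 0.0331·6.28, giving x* = 590·(1 - 0.252) = 441.
From dy/dt = 0: 0.00728·441 - 0.0911 = 0.046z*, so z* = 3.12/0.046 = 67.9.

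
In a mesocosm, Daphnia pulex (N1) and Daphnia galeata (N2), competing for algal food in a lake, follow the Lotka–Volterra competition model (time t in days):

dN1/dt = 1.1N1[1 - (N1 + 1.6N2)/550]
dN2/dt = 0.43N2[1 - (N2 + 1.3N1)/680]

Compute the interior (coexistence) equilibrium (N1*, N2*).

Setting both brackets to zero gives the nullclines N1 + 1.6N2 = 550 and 1.3N1 + N2 = 680.
Substituting N2 = 680 - 1.3N1 into the first: N1(1 - 1.6·1.3) = 550 - 1.6·680.
So N1* = -538/-1.08 = 498, and then N2* = 680 - 1.3·498 = 32.4.

N1* ≈ 498, N2* ≈ 32.4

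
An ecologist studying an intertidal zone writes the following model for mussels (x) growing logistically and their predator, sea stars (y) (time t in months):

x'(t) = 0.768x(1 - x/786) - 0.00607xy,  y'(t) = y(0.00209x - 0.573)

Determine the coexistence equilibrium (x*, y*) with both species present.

From dy/dt = 0 with y > 0: 0.00209x* = 0.573, so x* = 274.
Substitute into dx/dt = 0: 0.768(1 - 274/786) = 0.00607y*.
The bracket is 0.651, giving y* = 0.5/0.00607 = 82.4.

x* ≈ 274, y* ≈ 82.4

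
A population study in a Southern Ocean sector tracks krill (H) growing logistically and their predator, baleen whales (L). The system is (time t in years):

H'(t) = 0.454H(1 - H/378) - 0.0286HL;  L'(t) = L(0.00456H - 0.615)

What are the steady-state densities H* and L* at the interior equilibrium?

From dL/dt = 0 with L > 0: 0.00456H* = 0.615, so H* = 135.
Substitute into dH/dt = 0: 0.454(1 - 135/378) = 0.0286L*.
The bracket is 0.643, giving L* = 0.292/0.0286 = 10.2.

H* ≈ 135, L* ≈ 10.2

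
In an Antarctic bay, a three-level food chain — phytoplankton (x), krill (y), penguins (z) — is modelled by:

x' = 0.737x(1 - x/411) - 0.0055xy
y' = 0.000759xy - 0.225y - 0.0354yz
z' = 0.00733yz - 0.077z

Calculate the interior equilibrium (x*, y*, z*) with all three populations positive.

From dz/dt = 0: 0.00733y* = 0.077, so y* = 10.5.
From dx/dt = 0: 0.737(1 - x*/411) = 0.0055·10.5, giving x* = 411·(1 - 0.0784) = 379.
From dy/dt = 0: 0.000759·379 - 0.225 = 0.0354z*, so z* = 0.0625/0.0354 = 1.77.

x* ≈ 379, y* ≈ 10.5, z* ≈ 1.77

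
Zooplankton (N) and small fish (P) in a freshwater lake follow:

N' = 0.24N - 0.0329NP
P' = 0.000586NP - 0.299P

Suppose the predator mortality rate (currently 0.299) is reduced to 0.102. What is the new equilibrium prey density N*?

At the interior fixed point, setting dP/dt = 0 with P > 0 fixes N* = (predator death rate)/(NP coefficient) — independent of the other coefficients.
With the change, N* = 0.102/0.000586 = 174; it falls from 510.

N* ≈ 174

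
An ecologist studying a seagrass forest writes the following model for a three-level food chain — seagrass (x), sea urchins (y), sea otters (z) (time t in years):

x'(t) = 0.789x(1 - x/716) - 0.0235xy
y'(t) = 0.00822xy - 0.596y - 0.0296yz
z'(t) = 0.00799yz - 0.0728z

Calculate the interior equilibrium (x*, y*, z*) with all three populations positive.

From dz/dt = 0: 0.00799y* = 0.0728, so y* = 9.11.
From dx/dt = 0: 0.789(1 - x*/716) = 0.0235·9.11, giving x* = 716·(1 - 0.271) = 522.
From dy/dt = 0: 0.00822·522 - 0.596 = 0.0296z*, so z* = 3.69/0.0296 = 125.

x* ≈ 522, y* ≈ 9.11, z* ≈ 125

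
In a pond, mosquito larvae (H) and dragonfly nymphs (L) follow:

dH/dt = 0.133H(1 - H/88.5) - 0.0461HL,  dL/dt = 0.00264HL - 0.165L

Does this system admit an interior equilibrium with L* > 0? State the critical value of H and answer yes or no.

Threshold H = 62.5; K > 62.5, so yes, the predator persists.

The predator equation gives dL/dt > 0 only when H > 0.165/0.00264 = 62.5.
Without the predator, H → K = 88.5. Since 88.5 > 62.5, the predator can invade and persist.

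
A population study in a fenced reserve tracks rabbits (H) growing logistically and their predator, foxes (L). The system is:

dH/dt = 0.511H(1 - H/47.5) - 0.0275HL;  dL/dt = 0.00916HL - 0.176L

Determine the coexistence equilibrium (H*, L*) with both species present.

H* ≈ 19.2, L* ≈ 11.1

From dL/dt = 0 with L > 0: 0.00916H* = 0.176, so H* = 19.2.
Substitute into dH/dt = 0: 0.511(1 - 19.2/47.5) = 0.0275L*.
The bracket is 0.595, giving L* = 0.304/0.0275 = 11.1.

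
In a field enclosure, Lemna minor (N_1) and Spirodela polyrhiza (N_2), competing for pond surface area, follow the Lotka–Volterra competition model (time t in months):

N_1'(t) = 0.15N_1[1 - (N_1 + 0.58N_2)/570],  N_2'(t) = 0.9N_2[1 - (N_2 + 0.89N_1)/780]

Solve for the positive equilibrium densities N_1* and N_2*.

Setting both brackets to zero gives the nullclines N_1 + 0.58N_2 = 570 and 0.89N_1 + N_2 = 780.
Substituting N_2 = 780 - 0.89N_1 into the first: N_1(1 - 0.58·0.89) = 570 - 0.58·780.
So N_1* = 118/0.484 = 243, and then N_2* = 780 - 0.89·243 = 564.

N_1* ≈ 243, N_2* ≈ 564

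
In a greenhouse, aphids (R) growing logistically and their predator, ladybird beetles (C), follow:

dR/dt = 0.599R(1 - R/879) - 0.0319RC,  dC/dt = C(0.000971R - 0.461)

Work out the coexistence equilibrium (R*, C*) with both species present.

R* ≈ 475, C* ≈ 8.64

From dC/dt = 0 with C > 0: 0.000971R* = 0.461, so R* = 475.
Substitute into dR/dt = 0: 0.599(1 - 475/879) = 0.0319C*.
The bracket is 0.46, giving C* = 0.275/0.0319 = 8.64.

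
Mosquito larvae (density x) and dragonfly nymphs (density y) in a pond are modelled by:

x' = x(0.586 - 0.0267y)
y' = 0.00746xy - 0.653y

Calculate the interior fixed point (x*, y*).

Set dy/dt = 0 with y > 0: 0.00746x - 0.653 = 0, so x* = 0.653/0.00746 = 87.5.
Set dx/dt = 0 with x > 0: 0.586 - 0.0267y = 0, so y* = 0.586/0.0267 = 21.9.

x* ≈ 87.5, y* ≈ 21.9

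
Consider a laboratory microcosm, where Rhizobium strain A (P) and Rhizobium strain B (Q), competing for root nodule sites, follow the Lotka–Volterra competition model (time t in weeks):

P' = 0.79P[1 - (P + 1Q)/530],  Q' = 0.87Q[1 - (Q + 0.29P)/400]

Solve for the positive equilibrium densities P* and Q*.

Setting both brackets to zero gives the nullclines P + 1Q = 530 and 0.29P + Q = 400.
Substituting Q = 400 - 0.29P into the first: P(1 - 1·0.29) = 530 - 1·400.
So P* = 130/0.71 = 183, and then Q* = 400 - 0.29·183 = 347.

P* ≈ 183, Q* ≈ 347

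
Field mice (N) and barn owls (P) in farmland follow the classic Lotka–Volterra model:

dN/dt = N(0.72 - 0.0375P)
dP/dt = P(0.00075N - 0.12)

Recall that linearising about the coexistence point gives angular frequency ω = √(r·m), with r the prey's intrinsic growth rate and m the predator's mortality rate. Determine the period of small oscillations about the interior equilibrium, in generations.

T ≈ 21.4 generations

Here r = 0.72 and m = 0.12, so r·m = 0.0864.
ω = √0.0864 = 0.294 per generation, hence T = 2π/ω ≈ 21.4 generations.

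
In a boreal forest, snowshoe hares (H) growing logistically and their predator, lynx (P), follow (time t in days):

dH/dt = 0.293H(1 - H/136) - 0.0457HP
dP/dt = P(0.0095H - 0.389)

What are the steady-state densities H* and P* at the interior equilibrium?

H* ≈ 40.9, P* ≈ 4.48

From dP/dt = 0 with P > 0: 0.0095H* = 0.389, so H* = 40.9.
Substitute into dH/dt = 0: 0.293(1 - 40.9/136) = 0.0457P*.
The bracket is 0.699, giving P* = 0.205/0.0457 = 4.48.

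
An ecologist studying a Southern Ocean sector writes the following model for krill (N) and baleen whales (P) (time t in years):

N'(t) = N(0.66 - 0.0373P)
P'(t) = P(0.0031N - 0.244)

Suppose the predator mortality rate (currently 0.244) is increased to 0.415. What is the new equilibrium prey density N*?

At the interior fixed point, setting dP/dt = 0 with P > 0 fixes N* = (predator death rate)/(NP coefficient) — independent of the other coefficients.
With the change, N* = 0.415/0.0031 = 134; it rises from 78.7.

N* ≈ 134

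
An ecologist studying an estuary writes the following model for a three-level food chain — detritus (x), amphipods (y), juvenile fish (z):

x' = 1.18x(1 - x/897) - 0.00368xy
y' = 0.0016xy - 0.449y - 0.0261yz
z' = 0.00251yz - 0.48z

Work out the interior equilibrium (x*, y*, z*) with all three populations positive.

x* ≈ 362, y* ≈ 191, z* ≈ 4.99

From dz/dt = 0: 0.00251y* = 0.48, so y* = 191.
From dx/dt = 0: 1.18(1 - x*/897) = 0.00368·191, giving x* = 897·(1 - 0.596) = 362.
From dy/dt = 0: 0.0016·362 - 0.449 = 0.0261z*, so z* = 0.13/0.0261 = 4.99.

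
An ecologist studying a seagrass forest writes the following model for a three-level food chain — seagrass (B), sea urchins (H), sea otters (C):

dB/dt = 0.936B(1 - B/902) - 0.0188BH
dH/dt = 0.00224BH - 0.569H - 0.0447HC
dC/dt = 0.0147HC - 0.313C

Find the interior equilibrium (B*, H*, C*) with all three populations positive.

From dC/dt = 0: 0.0147H* = 0.313, so H* = 21.3.
From dB/dt = 0: 0.936(1 - B*/902) = 0.0188·21.3, giving B* = 902·(1 - 0.428) = 516.
From dH/dt = 0: 0.00224·516 - 0.569 = 0.0447C*, so C* = 0.587/0.0447 = 13.1.

B* ≈ 516, H* ≈ 21.3, C* ≈ 13.1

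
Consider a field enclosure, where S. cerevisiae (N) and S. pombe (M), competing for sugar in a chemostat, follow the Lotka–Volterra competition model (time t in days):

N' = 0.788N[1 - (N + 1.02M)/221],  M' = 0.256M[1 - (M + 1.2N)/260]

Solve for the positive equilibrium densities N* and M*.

Setting both brackets to zero gives the nullclines N + 1.02M = 221 and 1.2N + M = 260.
Substituting M = 260 - 1.2N into the first: N(1 - 1.02·1.2) = 221 - 1.02·260.
So N* = -44.2/-0.224 = 197, and then M* = 260 - 1.2·197 = 23.2.

N* ≈ 197, M* ≈ 23.2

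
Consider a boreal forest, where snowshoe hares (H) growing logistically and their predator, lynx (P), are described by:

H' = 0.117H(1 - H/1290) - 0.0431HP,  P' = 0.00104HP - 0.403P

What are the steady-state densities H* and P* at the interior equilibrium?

H* ≈ 388, P* ≈ 1.9

From dP/dt = 0 with P > 0: 0.00104H* = 0.403, so H* = 388.
Substitute into dH/dt = 0: 0.117(1 - 388/1290) = 0.0431P*.
The bracket is 0.7, giving P* = 0.0819/0.0431 = 1.9.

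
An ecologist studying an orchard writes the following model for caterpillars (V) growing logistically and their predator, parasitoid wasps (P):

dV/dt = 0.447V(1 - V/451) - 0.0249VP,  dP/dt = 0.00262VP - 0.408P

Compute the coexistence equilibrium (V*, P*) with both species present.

V* ≈ 156, P* ≈ 11.8

From dP/dt = 0 with P > 0: 0.00262V* = 0.408, so V* = 156.
Substitute into dV/dt = 0: 0.447(1 - 156/451) = 0.0249P*.
The bracket is 0.655, giving P* = 0.293/0.0249 = 11.8.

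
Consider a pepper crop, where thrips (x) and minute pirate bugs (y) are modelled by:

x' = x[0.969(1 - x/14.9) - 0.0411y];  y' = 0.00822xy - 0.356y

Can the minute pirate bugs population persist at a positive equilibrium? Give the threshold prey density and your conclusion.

The predator equation gives dy/dt > 0 only when x > 0.356/0.00822 = 43.3.
Without the predator, x → K = 14.9. Since 14.9 < 43.3, the predator cannot invade.

Threshold x = 43.3; K < 43.3, so no, the predator goes extinct.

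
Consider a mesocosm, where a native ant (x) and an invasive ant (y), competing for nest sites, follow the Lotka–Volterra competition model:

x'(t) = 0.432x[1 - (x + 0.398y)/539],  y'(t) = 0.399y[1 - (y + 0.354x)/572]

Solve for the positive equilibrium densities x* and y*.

x* ≈ 362, y* ≈ 444

Setting both brackets to zero gives the nullclines x + 0.398y = 539 and 0.354x + y = 572.
Substituting y = 572 - 0.354x into the first: x(1 - 0.398·0.354) = 539 - 0.398·572.
So x* = 311/0.859 = 362, and then y* = 572 - 0.354·362 = 444.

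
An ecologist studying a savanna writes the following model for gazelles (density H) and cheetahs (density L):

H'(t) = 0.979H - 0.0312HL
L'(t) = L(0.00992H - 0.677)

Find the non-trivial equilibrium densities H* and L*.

H* ≈ 68.2, L* ≈ 31.4

Set dL/dt = 0 with L > 0: 0.00992H - 0.677 = 0, so H* = 0.677/0.00992 = 68.2.
Set dH/dt = 0 with H > 0: 0.979 - 0.0312L = 0, so L* = 0.979/0.0312 = 31.4.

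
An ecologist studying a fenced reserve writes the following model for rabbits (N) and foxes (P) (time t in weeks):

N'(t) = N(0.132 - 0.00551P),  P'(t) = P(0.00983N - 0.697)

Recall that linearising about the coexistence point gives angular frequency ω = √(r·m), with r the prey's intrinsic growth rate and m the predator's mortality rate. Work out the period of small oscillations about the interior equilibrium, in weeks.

T ≈ 20.7 weeks

Here r = 0.132 and m = 0.697, so r·m = 0.092.
ω = √0.092 = 0.303 per week, hence T = 2π/ω ≈ 20.7 weeks.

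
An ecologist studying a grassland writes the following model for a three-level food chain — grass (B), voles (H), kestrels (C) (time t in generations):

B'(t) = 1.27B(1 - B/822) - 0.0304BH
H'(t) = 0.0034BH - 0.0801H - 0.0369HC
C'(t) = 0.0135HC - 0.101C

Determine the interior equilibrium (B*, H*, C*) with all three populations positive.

From dC/dt = 0: 0.0135H* = 0.101, so H* = 7.48.
From dB/dt = 0: 1.27(1 - B*/822) = 0.0304·7.48, giving B* = 822·(1 - 0.179) = 675.
From dH/dt = 0: 0.0034·675 - 0.0801 = 0.0369C*, so C* = 2.21/0.0369 = 60.

B* ≈ 675, H* ≈ 7.48, C* ≈ 60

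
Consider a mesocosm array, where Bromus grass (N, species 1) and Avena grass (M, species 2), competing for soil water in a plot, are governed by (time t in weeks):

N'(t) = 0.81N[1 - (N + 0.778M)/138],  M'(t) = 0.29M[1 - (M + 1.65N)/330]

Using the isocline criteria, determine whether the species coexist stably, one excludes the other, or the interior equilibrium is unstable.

Compare the nullcline intercepts: K1/α12 = 138/0.778 = 177 < K2 = 330; K2/α21 = 330/1.65 = 200 > K1 = 138.
Since the inequalities point opposite ways, species 2 can invade but species 1 cannot.

species 2 excludes species 1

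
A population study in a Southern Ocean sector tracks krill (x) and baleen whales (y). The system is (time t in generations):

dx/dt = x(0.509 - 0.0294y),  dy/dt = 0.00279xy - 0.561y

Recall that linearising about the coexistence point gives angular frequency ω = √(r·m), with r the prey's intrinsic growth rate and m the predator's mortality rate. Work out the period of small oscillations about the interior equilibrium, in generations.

T ≈ 11.8 generations

Here r = 0.509 and m = 0.561, so r·m = 0.286.
ω = √0.286 = 0.534 per generation, hence T = 2π/ω ≈ 11.8 generations.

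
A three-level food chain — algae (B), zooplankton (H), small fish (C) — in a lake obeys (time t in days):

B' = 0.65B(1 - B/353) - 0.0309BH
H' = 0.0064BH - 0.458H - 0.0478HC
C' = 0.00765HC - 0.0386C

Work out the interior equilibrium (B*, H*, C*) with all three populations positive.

From dC/dt = 0: 0.00765H* = 0.0386, so H* = 5.05.
From dB/dt = 0: 0.65(1 - B*/353) = 0.0309·5.05, giving B* = 353·(1 - 0.24) = 268.
From dH/dt = 0: 0.0064·268 - 0.458 = 0.0478C*, so C* = 1.26/0.0478 = 26.3.

B* ≈ 268, H* ≈ 5.05, C* ≈ 26.3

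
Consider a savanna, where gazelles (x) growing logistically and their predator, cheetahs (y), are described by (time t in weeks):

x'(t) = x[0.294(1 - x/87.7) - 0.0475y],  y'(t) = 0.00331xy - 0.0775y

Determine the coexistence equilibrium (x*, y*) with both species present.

x* ≈ 23.4, y* ≈ 4.54

From dy/dt = 0 with y > 0: 0.00331x* = 0.0775, so x* = 23.4.
Substitute into dx/dt = 0: 0.294(1 - 23.4/87.7) = 0.0475y*.
The bracket is 0.733, giving y* = 0.216/0.0475 = 4.54.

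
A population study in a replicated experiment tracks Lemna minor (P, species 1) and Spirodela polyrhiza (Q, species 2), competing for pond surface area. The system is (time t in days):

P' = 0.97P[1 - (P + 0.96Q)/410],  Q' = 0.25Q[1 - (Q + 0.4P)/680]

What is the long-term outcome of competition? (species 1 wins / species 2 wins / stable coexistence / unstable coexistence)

species 2 excludes species 1

Compare the nullcline intercepts: K1/α12 = 410/0.96 = 427 < K2 = 680; K2/α21 = 680/0.4 = 1700 > K1 = 410.
Since the inequalities point opposite ways, species 2 can invade but species 1 cannot.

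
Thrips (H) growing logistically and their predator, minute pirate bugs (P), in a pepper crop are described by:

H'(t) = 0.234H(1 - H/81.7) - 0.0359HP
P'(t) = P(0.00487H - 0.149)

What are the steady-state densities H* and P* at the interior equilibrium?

H* ≈ 30.6, P* ≈ 4.08

From dP/dt = 0 with P > 0: 0.00487H* = 0.149, so H* = 30.6.
Substitute into dH/dt = 0: 0.234(1 - 30.6/81.7) = 0.0359P*.
The bracket is 0.626, giving P* = 0.146/0.0359 = 4.08.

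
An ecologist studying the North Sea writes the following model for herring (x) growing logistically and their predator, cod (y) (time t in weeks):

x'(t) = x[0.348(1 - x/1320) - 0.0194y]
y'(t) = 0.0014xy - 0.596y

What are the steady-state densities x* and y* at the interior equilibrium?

x* ≈ 426, y* ≈ 12.2

From dy/dt = 0 with y > 0: 0.0014x* = 0.596, so x* = 426.
Substitute into dx/dt = 0: 0.348(1 - 426/1320) = 0.0194y*.
The bracket is 0.677, giving y* = 0.236/0.0194 = 12.2.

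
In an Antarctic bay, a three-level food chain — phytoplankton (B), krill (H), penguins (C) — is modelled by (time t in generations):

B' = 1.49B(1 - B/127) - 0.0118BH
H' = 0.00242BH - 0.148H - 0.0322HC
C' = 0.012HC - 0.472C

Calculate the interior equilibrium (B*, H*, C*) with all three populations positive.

B* ≈ 87.4, H* ≈ 39.3, C* ≈ 1.98

From dC/dt = 0: 0.012H* = 0.472, so H* = 39.3.
From dB/dt = 0: 1.49(1 - B*/127) = 0.0118·39.3, giving B* = 127·(1 - 0.311) = 87.4.
From dH/dt = 0: 0.00242·87.4 - 0.148 = 0.0322C*, so C* = 0.0636/0.0322 = 1.98.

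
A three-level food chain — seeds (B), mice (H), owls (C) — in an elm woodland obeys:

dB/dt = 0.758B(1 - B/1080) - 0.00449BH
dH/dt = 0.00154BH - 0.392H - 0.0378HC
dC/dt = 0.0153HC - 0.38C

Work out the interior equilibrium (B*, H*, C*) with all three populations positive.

B* ≈ 921, H* ≈ 24.8, C* ≈ 27.2

From dC/dt = 0: 0.0153H* = 0.38, so H* = 24.8.
From dB/dt = 0: 0.758(1 - B*/1080) = 0.00449·24.8, giving B* = 1080·(1 - 0.147) = 921.
From dH/dt = 0: 0.00154·921 - 0.392 = 0.0378C*, so C* = 1.03/0.0378 = 27.2.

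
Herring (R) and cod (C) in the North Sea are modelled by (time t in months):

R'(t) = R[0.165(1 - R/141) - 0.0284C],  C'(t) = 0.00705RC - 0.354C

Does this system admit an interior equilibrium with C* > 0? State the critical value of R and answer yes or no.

The predator equation gives dC/dt > 0 only when R > 0.354/0.00705 = 50.2.
Without the predator, R → K = 141. Since 141 > 50.2, the predator can invade and persist.

Threshold R = 50.2; K > 50.2, so yes, the predator persists.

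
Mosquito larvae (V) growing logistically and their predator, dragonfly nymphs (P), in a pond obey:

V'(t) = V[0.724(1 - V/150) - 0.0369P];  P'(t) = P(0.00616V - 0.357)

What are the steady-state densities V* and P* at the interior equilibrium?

V* ≈ 58, P* ≈ 12

From dP/dt = 0 with P > 0: 0.00616V* = 0.357, so V* = 58.
Substitute into dV/dt = 0: 0.724(1 - 58/150) = 0.0369P*.
The bracket is 0.614, giving P* = 0.444/0.0369 = 12.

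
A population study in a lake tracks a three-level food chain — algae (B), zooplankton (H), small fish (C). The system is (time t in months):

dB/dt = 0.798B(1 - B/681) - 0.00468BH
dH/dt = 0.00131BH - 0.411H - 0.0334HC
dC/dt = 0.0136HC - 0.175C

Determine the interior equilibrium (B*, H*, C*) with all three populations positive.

B* ≈ 630, H* ≈ 12.9, C* ≈ 12.4

From dC/dt = 0: 0.0136H* = 0.175, so H* = 12.9.
From dB/dt = 0: 0.798(1 - B*/681) = 0.00468·12.9, giving B* = 681·(1 - 0.0755) = 630.
From dH/dt = 0: 0.00131·630 - 0.411 = 0.0334C*, so C* = 0.414/0.0334 = 12.4.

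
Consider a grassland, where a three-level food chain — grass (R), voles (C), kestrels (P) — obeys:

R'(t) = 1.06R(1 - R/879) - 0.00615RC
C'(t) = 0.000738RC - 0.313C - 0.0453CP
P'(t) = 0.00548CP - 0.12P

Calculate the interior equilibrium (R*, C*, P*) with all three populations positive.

From dP/dt = 0: 0.00548C* = 0.12, so C* = 21.9.
From dR/dt = 0: 1.06(1 - R*/879) = 0.00615·21.9, giving R* = 879·(1 - 0.127) = 767.
From dC/dt = 0: 0.000738·767 - 0.313 = 0.0453P*, so P* = 0.253/0.0453 = 5.59.

R* ≈ 767, C* ≈ 21.9, P* ≈ 5.59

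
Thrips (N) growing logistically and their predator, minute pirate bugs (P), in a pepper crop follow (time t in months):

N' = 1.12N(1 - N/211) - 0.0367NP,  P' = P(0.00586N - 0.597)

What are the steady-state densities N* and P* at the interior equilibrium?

N* ≈ 102, P* ≈ 15.8

From dP/dt = 0 with P > 0: 0.00586N* = 0.597, so N* = 102.
Substitute into dN/dt = 0: 1.12(1 - 102/211) = 0.0367P*.
The bracket is 0.517, giving P* = 0.579/0.0367 = 15.8.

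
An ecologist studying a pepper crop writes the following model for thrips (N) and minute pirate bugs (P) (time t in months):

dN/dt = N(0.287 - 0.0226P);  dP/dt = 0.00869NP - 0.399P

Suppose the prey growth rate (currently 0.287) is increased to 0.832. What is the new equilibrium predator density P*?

P* ≈ 36.8

At the interior fixed point, setting dN/dt = 0 with N > 0 fixes P* = (prey growth rate)/(NP coefficient) — independent of the other coefficients.
With the change, P* = 0.832/0.0226 = 36.8; it rises from 12.7.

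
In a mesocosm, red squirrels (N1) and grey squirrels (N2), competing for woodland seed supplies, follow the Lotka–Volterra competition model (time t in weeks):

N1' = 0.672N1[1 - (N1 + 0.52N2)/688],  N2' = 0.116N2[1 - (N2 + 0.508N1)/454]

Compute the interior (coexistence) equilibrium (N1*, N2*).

N1* ≈ 614, N2* ≈ 142

Setting both brackets to zero gives the nullclines N1 + 0.52N2 = 688 and 0.508N1 + N2 = 454.
Substituting N2 = 454 - 0.508N1 into the first: N1(1 - 0.52·0.508) = 688 - 0.52·454.
So N1* = 452/0.736 = 614, and then N2* = 454 - 0.508·614 = 142.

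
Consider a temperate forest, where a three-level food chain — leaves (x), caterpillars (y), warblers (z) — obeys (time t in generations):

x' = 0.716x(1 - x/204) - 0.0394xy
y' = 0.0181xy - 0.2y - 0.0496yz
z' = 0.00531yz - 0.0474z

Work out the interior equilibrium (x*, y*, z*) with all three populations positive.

From dz/dt = 0: 0.00531y* = 0.0474, so y* = 8.93.
From dx/dt = 0: 0.716(1 - x*/204) = 0.0394·8.93, giving x* = 204·(1 - 0.491) = 104.
From dy/dt = 0: 0.0181·104 - 0.2 = 0.0496z*, so z* = 1.68/0.0496 = 33.8.

x* ≈ 104, y* ≈ 8.93, z* ≈ 33.8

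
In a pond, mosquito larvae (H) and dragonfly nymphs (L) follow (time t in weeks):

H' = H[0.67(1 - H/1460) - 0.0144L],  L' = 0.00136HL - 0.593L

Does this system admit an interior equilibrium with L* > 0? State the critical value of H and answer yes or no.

The predator equation gives dL/dt > 0 only when H > 0.593/0.00136 = 436.
Without the predator, H → K = 1460. Since 1460 > 436, the predator can invade and persist.

Threshold H = 436; K > 436, so yes, the predator persists.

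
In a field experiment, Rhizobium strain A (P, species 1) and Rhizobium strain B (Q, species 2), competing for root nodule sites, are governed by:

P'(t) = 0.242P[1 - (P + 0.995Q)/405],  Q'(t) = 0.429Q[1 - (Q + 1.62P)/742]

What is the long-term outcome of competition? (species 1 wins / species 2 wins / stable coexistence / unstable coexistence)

Compare the nullcline intercepts: K1/α12 = 405/0.995 = 407 < K2 = 742; K2/α21 = 742/1.62 = 458 > K1 = 405.
Since the inequalities point opposite ways, species 2 can invade but species 1 cannot.

species 2 excludes species 1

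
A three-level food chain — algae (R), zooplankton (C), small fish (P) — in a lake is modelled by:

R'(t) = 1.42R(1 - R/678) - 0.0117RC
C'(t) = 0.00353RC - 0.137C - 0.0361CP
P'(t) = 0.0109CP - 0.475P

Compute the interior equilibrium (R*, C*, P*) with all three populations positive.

From dP/dt = 0: 0.0109C* = 0.475, so C* = 43.6.
From dR/dt = 0: 1.42(1 - R*/678) = 0.0117·43.6, giving R* = 678·(1 - 0.359) = 435.
From dC/dt = 0: 0.00353·435 - 0.137 = 0.0361P*, so P* = 1.4/0.0361 = 38.7.

R* ≈ 435, C* ≈ 43.6, P* ≈ 38.7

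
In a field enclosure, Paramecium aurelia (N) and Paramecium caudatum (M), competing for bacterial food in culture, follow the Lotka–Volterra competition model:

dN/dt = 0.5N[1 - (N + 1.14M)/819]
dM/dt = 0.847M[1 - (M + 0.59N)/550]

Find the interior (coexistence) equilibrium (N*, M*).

N* ≈ 586, M* ≈ 204

Setting both brackets to zero gives the nullclines N + 1.14M = 819 and 0.59N + M = 550.
Substituting M = 550 - 0.59N into the first: N(1 - 1.14·0.59) = 819 - 1.14·550.
So N* = 192/0.327 = 586, and then M* = 550 - 0.59·586 = 204.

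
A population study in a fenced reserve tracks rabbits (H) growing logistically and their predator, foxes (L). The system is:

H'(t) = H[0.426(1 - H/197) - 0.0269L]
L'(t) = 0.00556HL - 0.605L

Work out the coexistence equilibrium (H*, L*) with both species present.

H* ≈ 109, L* ≈ 7.09

From dL/dt = 0 with L > 0: 0.00556H* = 0.605, so H* = 109.
Substitute into dH/dt = 0: 0.426(1 - 109/197) = 0.0269L*.
The bracket is 0.448, giving L* = 0.191/0.0269 = 7.09.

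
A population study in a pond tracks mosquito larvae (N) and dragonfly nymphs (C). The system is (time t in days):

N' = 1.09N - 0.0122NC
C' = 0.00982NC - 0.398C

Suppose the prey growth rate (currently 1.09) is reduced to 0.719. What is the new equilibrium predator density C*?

C* ≈ 58.9

At the interior fixed point, setting dN/dt = 0 with N > 0 fixes C* = (prey growth rate)/(NC coefficient) — independent of the other coefficients.
With the change, C* = 0.719/0.0122 = 58.9; it falls from 89.3.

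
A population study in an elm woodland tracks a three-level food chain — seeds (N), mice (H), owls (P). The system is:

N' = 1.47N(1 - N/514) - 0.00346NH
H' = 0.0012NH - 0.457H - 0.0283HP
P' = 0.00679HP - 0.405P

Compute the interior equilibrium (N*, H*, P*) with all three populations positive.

From dP/dt = 0: 0.00679H* = 0.405, so H* = 59.6.
From dN/dt = 0: 1.47(1 - N*/514) = 0.00346·59.6, giving N* = 514·(1 - 0.14) = 442.
From dH/dt = 0: 0.0012·442 - 0.457 = 0.0283P*, so P* = 0.0732/0.0283 = 2.59.

N* ≈ 442, H* ≈ 59.6, P* ≈ 2.59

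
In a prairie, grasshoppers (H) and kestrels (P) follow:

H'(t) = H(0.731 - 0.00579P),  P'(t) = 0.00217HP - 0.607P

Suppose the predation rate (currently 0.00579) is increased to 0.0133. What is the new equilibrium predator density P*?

P* ≈ 55

At the interior fixed point, setting dH/dt = 0 with H > 0 fixes P* = (prey growth rate)/(HP coefficient) — independent of the other coefficients.
With the change, P* = 0.731/0.0133 = 55; it falls from 126.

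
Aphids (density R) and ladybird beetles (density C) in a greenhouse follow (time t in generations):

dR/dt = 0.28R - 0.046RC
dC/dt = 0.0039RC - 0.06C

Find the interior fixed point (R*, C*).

R* ≈ 15.4, C* ≈ 6.09

Set dC/dt = 0 with C > 0: 0.0039R - 0.06 = 0, so R* = 0.06/0.0039 = 15.4.
Set dR/dt = 0 with R > 0: 0.28 - 0.046C = 0, so C* = 0.28/0.046 = 6.09.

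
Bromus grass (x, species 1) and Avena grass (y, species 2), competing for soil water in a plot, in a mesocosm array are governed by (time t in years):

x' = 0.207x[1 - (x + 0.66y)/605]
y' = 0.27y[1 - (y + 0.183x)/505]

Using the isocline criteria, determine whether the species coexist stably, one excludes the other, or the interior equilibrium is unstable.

Compare the nullcline intercepts: K1/α12 = 605/0.66 = 917 > K2 = 505; K2/α21 = 505/0.183 = 2760 > K1 = 605.
Since both inequalities hold, each species can invade when rare, so the interior equilibrium is stable.

stable coexistence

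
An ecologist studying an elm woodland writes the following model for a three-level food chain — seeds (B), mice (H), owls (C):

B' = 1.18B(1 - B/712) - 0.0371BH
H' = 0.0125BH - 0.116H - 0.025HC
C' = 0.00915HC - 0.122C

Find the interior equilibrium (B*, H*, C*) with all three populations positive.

From dC/dt = 0: 0.00915H* = 0.122, so H* = 13.3.
From dB/dt = 0: 1.18(1 - B*/712) = 0.0371·13.3, giving B* = 712·(1 - 0.419) = 414.
From dH/dt = 0: 0.0125·414 - 0.116 = 0.025C*, so C* = 5.05/0.025 = 202.

B* ≈ 414, H* ≈ 13.3, C* ≈ 202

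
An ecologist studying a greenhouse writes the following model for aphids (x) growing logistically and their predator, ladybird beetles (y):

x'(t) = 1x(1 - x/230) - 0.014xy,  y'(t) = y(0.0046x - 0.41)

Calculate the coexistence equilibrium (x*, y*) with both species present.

From dy/dt = 0 with y > 0: 0.0046x* = 0.41, so x* = 89.1.
Substitute into dx/dt = 0: 1(1 - 89.1/230) = 0.014y*.
The bracket is 0.612, giving y* = 0.612/0.014 = 43.7.

x* ≈ 89.1, y* ≈ 43.7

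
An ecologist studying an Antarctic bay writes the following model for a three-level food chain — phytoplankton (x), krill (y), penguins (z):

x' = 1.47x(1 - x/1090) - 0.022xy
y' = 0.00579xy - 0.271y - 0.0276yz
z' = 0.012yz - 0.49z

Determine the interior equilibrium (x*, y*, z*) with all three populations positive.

x* ≈ 424, y* ≈ 40.8, z* ≈ 79.1

From dz/dt = 0: 0.012y* = 0.49, so y* = 40.8.
From dx/dt = 0: 1.47(1 - x*/1090) = 0.022·40.8, giving x* = 1090·(1 - 0.611) = 424.
From dy/dt = 0: 0.00579·424 - 0.271 = 0.0276z*, so z* = 2.18/0.0276 = 79.1.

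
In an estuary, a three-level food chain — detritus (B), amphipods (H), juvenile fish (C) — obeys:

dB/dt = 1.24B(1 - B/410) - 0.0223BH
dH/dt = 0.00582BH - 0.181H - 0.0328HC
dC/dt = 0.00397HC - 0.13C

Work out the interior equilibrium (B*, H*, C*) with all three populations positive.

From dC/dt = 0: 0.00397H* = 0.13, so H* = 32.7.
From dB/dt = 0: 1.24(1 - B*/410) = 0.0223·32.7, giving B* = 410·(1 - 0.589) = 169.
From dH/dt = 0: 0.00582·169 - 0.181 = 0.0328C*, so C* = 0.8/0.0328 = 24.4.

B* ≈ 169, H* ≈ 32.7, C* ≈ 24.4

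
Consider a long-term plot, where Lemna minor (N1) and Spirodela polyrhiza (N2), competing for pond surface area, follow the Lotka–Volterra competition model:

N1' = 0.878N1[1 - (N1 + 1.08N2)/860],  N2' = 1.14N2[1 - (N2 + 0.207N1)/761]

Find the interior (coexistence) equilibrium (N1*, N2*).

N1* ≈ 49.1, N2* ≈ 751

Setting both brackets to zero gives the nullclines N1 + 1.08N2 = 860 and 0.207N1 + N2 = 761.
Substituting N2 = 761 - 0.207N1 into the first: N1(1 - 1.08·0.207) = 860 - 1.08·761.
So N1* = 38.1/0.776 = 49.1, and then N2* = 761 - 0.207·49.1 = 751.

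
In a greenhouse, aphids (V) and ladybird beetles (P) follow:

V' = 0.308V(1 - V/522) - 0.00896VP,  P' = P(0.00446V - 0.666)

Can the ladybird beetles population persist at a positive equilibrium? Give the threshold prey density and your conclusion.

The predator equation gives dP/dt > 0 only when V > 0.666/0.00446 = 149.
Without the predator, V → K = 522. Since 522 > 149, the predator can invade and persist.

Threshold V = 149; K > 149, so yes, the predator persists.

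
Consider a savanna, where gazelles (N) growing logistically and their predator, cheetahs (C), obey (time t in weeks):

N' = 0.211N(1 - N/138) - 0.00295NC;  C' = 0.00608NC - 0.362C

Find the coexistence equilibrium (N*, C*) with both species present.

N* ≈ 59.5, C* ≈ 40.7

From dC/dt = 0 with C > 0: 0.00608N* = 0.362, so N* = 59.5.
Substitute into dN/dt = 0: 0.211(1 - 59.5/138) = 0.00295C*.
The bracket is 0.569, giving C* = 0.12/0.00295 = 40.7.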